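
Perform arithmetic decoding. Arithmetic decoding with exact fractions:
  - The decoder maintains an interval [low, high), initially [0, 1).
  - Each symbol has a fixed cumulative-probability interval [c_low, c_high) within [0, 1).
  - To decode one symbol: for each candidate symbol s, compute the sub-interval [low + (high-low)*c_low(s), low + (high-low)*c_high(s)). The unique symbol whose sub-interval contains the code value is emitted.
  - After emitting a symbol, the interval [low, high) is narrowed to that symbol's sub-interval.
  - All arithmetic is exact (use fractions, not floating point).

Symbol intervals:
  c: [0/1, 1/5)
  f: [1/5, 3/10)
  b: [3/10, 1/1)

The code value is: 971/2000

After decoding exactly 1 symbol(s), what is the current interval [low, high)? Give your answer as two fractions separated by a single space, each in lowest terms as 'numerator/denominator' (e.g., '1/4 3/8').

Step 1: interval [0/1, 1/1), width = 1/1 - 0/1 = 1/1
  'c': [0/1 + 1/1*0/1, 0/1 + 1/1*1/5) = [0/1, 1/5)
  'f': [0/1 + 1/1*1/5, 0/1 + 1/1*3/10) = [1/5, 3/10)
  'b': [0/1 + 1/1*3/10, 0/1 + 1/1*1/1) = [3/10, 1/1) <- contains code 971/2000
  emit 'b', narrow to [3/10, 1/1)

Answer: 3/10 1/1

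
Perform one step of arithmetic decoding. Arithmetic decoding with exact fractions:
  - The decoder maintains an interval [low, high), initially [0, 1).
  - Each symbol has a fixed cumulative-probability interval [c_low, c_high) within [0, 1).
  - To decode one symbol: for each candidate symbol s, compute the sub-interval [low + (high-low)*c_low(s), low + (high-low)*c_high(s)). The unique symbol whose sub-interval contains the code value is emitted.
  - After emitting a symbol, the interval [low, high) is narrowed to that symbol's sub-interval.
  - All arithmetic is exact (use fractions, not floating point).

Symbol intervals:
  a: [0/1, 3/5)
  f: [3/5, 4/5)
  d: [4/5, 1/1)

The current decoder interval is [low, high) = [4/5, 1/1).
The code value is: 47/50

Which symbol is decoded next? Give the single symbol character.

Interval width = high − low = 1/1 − 4/5 = 1/5
Scaled code = (code − low) / width = (47/50 − 4/5) / 1/5 = 7/10
  a: [0/1, 3/5) 
  f: [3/5, 4/5) ← scaled code falls here ✓
  d: [4/5, 1/1) 

Answer: f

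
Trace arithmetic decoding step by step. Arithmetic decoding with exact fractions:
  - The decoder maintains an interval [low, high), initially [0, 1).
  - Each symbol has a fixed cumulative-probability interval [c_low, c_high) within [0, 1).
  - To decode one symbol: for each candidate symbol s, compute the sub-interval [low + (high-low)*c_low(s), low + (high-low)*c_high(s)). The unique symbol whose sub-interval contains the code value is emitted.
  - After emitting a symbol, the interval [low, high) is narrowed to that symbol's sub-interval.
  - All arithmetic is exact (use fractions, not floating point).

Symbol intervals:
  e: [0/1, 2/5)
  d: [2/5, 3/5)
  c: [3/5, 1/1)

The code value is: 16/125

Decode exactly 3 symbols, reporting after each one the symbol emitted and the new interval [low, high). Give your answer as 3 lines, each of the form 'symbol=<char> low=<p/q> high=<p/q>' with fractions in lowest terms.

Answer: symbol=e low=0/1 high=2/5
symbol=e low=0/1 high=4/25
symbol=c low=12/125 high=4/25

Derivation:
Step 1: interval [0/1, 1/1), width = 1/1 - 0/1 = 1/1
  'e': [0/1 + 1/1*0/1, 0/1 + 1/1*2/5) = [0/1, 2/5) <- contains code 16/125
  'd': [0/1 + 1/1*2/5, 0/1 + 1/1*3/5) = [2/5, 3/5)
  'c': [0/1 + 1/1*3/5, 0/1 + 1/1*1/1) = [3/5, 1/1)
  emit 'e', narrow to [0/1, 2/5)
Step 2: interval [0/1, 2/5), width = 2/5 - 0/1 = 2/5
  'e': [0/1 + 2/5*0/1, 0/1 + 2/5*2/5) = [0/1, 4/25) <- contains code 16/125
  'd': [0/1 + 2/5*2/5, 0/1 + 2/5*3/5) = [4/25, 6/25)
  'c': [0/1 + 2/5*3/5, 0/1 + 2/5*1/1) = [6/25, 2/5)
  emit 'e', narrow to [0/1, 4/25)
Step 3: interval [0/1, 4/25), width = 4/25 - 0/1 = 4/25
  'e': [0/1 + 4/25*0/1, 0/1 + 4/25*2/5) = [0/1, 8/125)
  'd': [0/1 + 4/25*2/5, 0/1 + 4/25*3/5) = [8/125, 12/125)
  'c': [0/1 + 4/25*3/5, 0/1 + 4/25*1/1) = [12/125, 4/25) <- contains code 16/125
  emit 'c', narrow to [12/125, 4/25)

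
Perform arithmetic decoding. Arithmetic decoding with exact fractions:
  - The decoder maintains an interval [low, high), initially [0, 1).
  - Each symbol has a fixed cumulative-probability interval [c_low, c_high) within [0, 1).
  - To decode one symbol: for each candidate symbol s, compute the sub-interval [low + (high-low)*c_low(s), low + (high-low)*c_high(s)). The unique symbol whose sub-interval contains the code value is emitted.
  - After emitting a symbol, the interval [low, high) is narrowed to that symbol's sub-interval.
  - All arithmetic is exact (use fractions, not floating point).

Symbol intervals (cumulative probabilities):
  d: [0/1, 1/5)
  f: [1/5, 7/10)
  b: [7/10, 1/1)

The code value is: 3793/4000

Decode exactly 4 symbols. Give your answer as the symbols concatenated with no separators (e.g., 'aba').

Step 1: interval [0/1, 1/1), width = 1/1 - 0/1 = 1/1
  'd': [0/1 + 1/1*0/1, 0/1 + 1/1*1/5) = [0/1, 1/5)
  'f': [0/1 + 1/1*1/5, 0/1 + 1/1*7/10) = [1/5, 7/10)
  'b': [0/1 + 1/1*7/10, 0/1 + 1/1*1/1) = [7/10, 1/1) <- contains code 3793/4000
  emit 'b', narrow to [7/10, 1/1)
Step 2: interval [7/10, 1/1), width = 1/1 - 7/10 = 3/10
  'd': [7/10 + 3/10*0/1, 7/10 + 3/10*1/5) = [7/10, 19/25)
  'f': [7/10 + 3/10*1/5, 7/10 + 3/10*7/10) = [19/25, 91/100)
  'b': [7/10 + 3/10*7/10, 7/10 + 3/10*1/1) = [91/100, 1/1) <- contains code 3793/4000
  emit 'b', narrow to [91/100, 1/1)
Step 3: interval [91/100, 1/1), width = 1/1 - 91/100 = 9/100
  'd': [91/100 + 9/100*0/1, 91/100 + 9/100*1/5) = [91/100, 116/125)
  'f': [91/100 + 9/100*1/5, 91/100 + 9/100*7/10) = [116/125, 973/1000) <- contains code 3793/4000
  'b': [91/100 + 9/100*7/10, 91/100 + 9/100*1/1) = [973/1000, 1/1)
  emit 'f', narrow to [116/125, 973/1000)
Step 4: interval [116/125, 973/1000), width = 973/1000 - 116/125 = 9/200
  'd': [116/125 + 9/200*0/1, 116/125 + 9/200*1/5) = [116/125, 937/1000)
  'f': [116/125 + 9/200*1/5, 116/125 + 9/200*7/10) = [937/1000, 1919/2000) <- contains code 3793/4000
  'b': [116/125 + 9/200*7/10, 116/125 + 9/200*1/1) = [1919/2000, 973/1000)
  emit 'f', narrow to [937/1000, 1919/2000)

Answer: bbff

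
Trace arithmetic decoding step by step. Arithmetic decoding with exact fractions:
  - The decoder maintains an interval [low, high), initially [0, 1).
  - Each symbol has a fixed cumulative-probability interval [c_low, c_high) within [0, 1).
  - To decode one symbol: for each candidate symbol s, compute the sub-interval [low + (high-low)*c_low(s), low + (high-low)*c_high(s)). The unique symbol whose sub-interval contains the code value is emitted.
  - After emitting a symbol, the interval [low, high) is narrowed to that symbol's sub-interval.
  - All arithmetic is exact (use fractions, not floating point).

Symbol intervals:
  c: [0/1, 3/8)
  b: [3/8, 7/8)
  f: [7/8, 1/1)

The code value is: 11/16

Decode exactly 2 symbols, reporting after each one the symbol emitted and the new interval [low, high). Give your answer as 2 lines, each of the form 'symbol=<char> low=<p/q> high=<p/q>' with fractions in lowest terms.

Step 1: interval [0/1, 1/1), width = 1/1 - 0/1 = 1/1
  'c': [0/1 + 1/1*0/1, 0/1 + 1/1*3/8) = [0/1, 3/8)
  'b': [0/1 + 1/1*3/8, 0/1 + 1/1*7/8) = [3/8, 7/8) <- contains code 11/16
  'f': [0/1 + 1/1*7/8, 0/1 + 1/1*1/1) = [7/8, 1/1)
  emit 'b', narrow to [3/8, 7/8)
Step 2: interval [3/8, 7/8), width = 7/8 - 3/8 = 1/2
  'c': [3/8 + 1/2*0/1, 3/8 + 1/2*3/8) = [3/8, 9/16)
  'b': [3/8 + 1/2*3/8, 3/8 + 1/2*7/8) = [9/16, 13/16) <- contains code 11/16
  'f': [3/8 + 1/2*7/8, 3/8 + 1/2*1/1) = [13/16, 7/8)
  emit 'b', narrow to [9/16, 13/16)

Answer: symbol=b low=3/8 high=7/8
symbol=b low=9/16 high=13/16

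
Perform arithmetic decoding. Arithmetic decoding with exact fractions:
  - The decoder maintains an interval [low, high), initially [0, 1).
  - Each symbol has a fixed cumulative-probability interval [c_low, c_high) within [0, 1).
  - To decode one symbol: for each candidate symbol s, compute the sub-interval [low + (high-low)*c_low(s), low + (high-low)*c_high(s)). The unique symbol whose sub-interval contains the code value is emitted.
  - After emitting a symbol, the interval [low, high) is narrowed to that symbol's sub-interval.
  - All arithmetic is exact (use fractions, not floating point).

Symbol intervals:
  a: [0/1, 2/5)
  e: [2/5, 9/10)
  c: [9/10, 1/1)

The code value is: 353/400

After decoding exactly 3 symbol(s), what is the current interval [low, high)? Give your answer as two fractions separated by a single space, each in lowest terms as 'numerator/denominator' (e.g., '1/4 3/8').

Step 1: interval [0/1, 1/1), width = 1/1 - 0/1 = 1/1
  'a': [0/1 + 1/1*0/1, 0/1 + 1/1*2/5) = [0/1, 2/5)
  'e': [0/1 + 1/1*2/5, 0/1 + 1/1*9/10) = [2/5, 9/10) <- contains code 353/400
  'c': [0/1 + 1/1*9/10, 0/1 + 1/1*1/1) = [9/10, 1/1)
  emit 'e', narrow to [2/5, 9/10)
Step 2: interval [2/5, 9/10), width = 9/10 - 2/5 = 1/2
  'a': [2/5 + 1/2*0/1, 2/5 + 1/2*2/5) = [2/5, 3/5)
  'e': [2/5 + 1/2*2/5, 2/5 + 1/2*9/10) = [3/5, 17/20)
  'c': [2/5 + 1/2*9/10, 2/5 + 1/2*1/1) = [17/20, 9/10) <- contains code 353/400
  emit 'c', narrow to [17/20, 9/10)
Step 3: interval [17/20, 9/10), width = 9/10 - 17/20 = 1/20
  'a': [17/20 + 1/20*0/1, 17/20 + 1/20*2/5) = [17/20, 87/100)
  'e': [17/20 + 1/20*2/5, 17/20 + 1/20*9/10) = [87/100, 179/200) <- contains code 353/400
  'c': [17/20 + 1/20*9/10, 17/20 + 1/20*1/1) = [179/200, 9/10)
  emit 'e', narrow to [87/100, 179/200)

Answer: 87/100 179/200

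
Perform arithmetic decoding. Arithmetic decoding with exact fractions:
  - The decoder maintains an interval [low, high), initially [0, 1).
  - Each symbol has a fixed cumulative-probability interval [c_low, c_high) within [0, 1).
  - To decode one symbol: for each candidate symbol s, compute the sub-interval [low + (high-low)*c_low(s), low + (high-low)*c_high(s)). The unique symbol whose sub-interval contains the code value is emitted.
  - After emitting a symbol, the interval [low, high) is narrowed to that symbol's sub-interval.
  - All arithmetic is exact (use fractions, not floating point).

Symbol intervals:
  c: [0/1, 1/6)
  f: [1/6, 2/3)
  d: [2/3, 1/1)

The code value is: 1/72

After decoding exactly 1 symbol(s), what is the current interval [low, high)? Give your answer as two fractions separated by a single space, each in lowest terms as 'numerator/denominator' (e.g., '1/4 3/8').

Answer: 0/1 1/6

Derivation:
Step 1: interval [0/1, 1/1), width = 1/1 - 0/1 = 1/1
  'c': [0/1 + 1/1*0/1, 0/1 + 1/1*1/6) = [0/1, 1/6) <- contains code 1/72
  'f': [0/1 + 1/1*1/6, 0/1 + 1/1*2/3) = [1/6, 2/3)
  'd': [0/1 + 1/1*2/3, 0/1 + 1/1*1/1) = [2/3, 1/1)
  emit 'c', narrow to [0/1, 1/6)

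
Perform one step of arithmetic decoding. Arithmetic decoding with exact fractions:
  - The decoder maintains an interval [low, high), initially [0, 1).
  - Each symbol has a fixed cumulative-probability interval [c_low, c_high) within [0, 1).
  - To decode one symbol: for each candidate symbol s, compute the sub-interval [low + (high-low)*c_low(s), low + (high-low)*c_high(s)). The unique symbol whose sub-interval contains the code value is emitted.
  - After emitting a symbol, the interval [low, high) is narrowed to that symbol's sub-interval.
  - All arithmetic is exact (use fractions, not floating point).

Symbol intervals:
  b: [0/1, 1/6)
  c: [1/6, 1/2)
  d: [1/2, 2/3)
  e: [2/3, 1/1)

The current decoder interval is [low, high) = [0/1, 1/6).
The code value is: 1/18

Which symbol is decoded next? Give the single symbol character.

Interval width = high − low = 1/6 − 0/1 = 1/6
Scaled code = (code − low) / width = (1/18 − 0/1) / 1/6 = 1/3
  b: [0/1, 1/6) 
  c: [1/6, 1/2) ← scaled code falls here ✓
  d: [1/2, 2/3) 
  e: [2/3, 1/1) 

Answer: c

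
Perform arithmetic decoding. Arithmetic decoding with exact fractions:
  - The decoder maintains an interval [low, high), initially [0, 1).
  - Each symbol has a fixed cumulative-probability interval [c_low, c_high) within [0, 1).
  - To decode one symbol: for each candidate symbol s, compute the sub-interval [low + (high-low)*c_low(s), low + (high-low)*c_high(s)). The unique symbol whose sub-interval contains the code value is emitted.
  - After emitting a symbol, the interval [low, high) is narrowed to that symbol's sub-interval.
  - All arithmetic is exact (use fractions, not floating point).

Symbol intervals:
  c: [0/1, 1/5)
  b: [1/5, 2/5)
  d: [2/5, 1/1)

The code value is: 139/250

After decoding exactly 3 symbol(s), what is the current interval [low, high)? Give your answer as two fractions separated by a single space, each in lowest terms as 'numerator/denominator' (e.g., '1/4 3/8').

Step 1: interval [0/1, 1/1), width = 1/1 - 0/1 = 1/1
  'c': [0/1 + 1/1*0/1, 0/1 + 1/1*1/5) = [0/1, 1/5)
  'b': [0/1 + 1/1*1/5, 0/1 + 1/1*2/5) = [1/5, 2/5)
  'd': [0/1 + 1/1*2/5, 0/1 + 1/1*1/1) = [2/5, 1/1) <- contains code 139/250
  emit 'd', narrow to [2/5, 1/1)
Step 2: interval [2/5, 1/1), width = 1/1 - 2/5 = 3/5
  'c': [2/5 + 3/5*0/1, 2/5 + 3/5*1/5) = [2/5, 13/25)
  'b': [2/5 + 3/5*1/5, 2/5 + 3/5*2/5) = [13/25, 16/25) <- contains code 139/250
  'd': [2/5 + 3/5*2/5, 2/5 + 3/5*1/1) = [16/25, 1/1)
  emit 'b', narrow to [13/25, 16/25)
Step 3: interval [13/25, 16/25), width = 16/25 - 13/25 = 3/25
  'c': [13/25 + 3/25*0/1, 13/25 + 3/25*1/5) = [13/25, 68/125)
  'b': [13/25 + 3/25*1/5, 13/25 + 3/25*2/5) = [68/125, 71/125) <- contains code 139/250
  'd': [13/25 + 3/25*2/5, 13/25 + 3/25*1/1) = [71/125, 16/25)
  emit 'b', narrow to [68/125, 71/125)

Answer: 68/125 71/125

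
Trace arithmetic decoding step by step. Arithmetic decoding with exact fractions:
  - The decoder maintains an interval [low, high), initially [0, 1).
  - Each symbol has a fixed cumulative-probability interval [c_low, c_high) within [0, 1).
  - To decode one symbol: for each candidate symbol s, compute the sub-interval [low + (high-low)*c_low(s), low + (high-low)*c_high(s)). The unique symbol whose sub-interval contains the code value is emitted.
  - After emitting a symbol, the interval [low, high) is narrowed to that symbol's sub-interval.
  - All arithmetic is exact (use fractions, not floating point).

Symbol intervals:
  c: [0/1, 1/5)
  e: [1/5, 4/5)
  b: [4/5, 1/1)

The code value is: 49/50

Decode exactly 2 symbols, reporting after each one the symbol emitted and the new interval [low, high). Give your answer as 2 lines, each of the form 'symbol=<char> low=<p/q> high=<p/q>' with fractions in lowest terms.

Step 1: interval [0/1, 1/1), width = 1/1 - 0/1 = 1/1
  'c': [0/1 + 1/1*0/1, 0/1 + 1/1*1/5) = [0/1, 1/5)
  'e': [0/1 + 1/1*1/5, 0/1 + 1/1*4/5) = [1/5, 4/5)
  'b': [0/1 + 1/1*4/5, 0/1 + 1/1*1/1) = [4/5, 1/1) <- contains code 49/50
  emit 'b', narrow to [4/5, 1/1)
Step 2: interval [4/5, 1/1), width = 1/1 - 4/5 = 1/5
  'c': [4/5 + 1/5*0/1, 4/5 + 1/5*1/5) = [4/5, 21/25)
  'e': [4/5 + 1/5*1/5, 4/5 + 1/5*4/5) = [21/25, 24/25)
  'b': [4/5 + 1/5*4/5, 4/5 + 1/5*1/1) = [24/25, 1/1) <- contains code 49/50
  emit 'b', narrow to [24/25, 1/1)

Answer: symbol=b low=4/5 high=1/1
symbol=b low=24/25 high=1/1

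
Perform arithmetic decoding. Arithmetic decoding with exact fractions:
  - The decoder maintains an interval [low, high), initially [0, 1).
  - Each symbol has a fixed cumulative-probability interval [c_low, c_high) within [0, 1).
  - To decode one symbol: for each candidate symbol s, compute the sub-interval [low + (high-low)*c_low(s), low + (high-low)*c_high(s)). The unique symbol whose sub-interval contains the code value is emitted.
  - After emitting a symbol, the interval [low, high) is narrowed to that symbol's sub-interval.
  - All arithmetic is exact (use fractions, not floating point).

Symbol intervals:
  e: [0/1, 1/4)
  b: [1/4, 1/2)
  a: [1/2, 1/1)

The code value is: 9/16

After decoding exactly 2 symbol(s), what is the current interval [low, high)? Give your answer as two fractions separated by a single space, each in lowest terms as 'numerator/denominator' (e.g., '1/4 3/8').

Step 1: interval [0/1, 1/1), width = 1/1 - 0/1 = 1/1
  'e': [0/1 + 1/1*0/1, 0/1 + 1/1*1/4) = [0/1, 1/4)
  'b': [0/1 + 1/1*1/4, 0/1 + 1/1*1/2) = [1/4, 1/2)
  'a': [0/1 + 1/1*1/2, 0/1 + 1/1*1/1) = [1/2, 1/1) <- contains code 9/16
  emit 'a', narrow to [1/2, 1/1)
Step 2: interval [1/2, 1/1), width = 1/1 - 1/2 = 1/2
  'e': [1/2 + 1/2*0/1, 1/2 + 1/2*1/4) = [1/2, 5/8) <- contains code 9/16
  'b': [1/2 + 1/2*1/4, 1/2 + 1/2*1/2) = [5/8, 3/4)
  'a': [1/2 + 1/2*1/2, 1/2 + 1/2*1/1) = [3/4, 1/1)
  emit 'e', narrow to [1/2, 5/8)

Answer: 1/2 5/8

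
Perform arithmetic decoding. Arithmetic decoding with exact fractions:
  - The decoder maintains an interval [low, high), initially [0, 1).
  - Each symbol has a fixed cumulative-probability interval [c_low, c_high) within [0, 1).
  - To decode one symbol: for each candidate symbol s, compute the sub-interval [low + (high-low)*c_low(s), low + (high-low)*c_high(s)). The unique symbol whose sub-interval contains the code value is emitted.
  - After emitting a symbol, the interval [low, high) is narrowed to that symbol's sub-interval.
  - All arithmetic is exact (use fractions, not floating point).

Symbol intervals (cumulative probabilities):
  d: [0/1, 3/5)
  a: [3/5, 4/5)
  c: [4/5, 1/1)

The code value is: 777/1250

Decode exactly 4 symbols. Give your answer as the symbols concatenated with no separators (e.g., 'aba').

Answer: addd

Derivation:
Step 1: interval [0/1, 1/1), width = 1/1 - 0/1 = 1/1
  'd': [0/1 + 1/1*0/1, 0/1 + 1/1*3/5) = [0/1, 3/5)
  'a': [0/1 + 1/1*3/5, 0/1 + 1/1*4/5) = [3/5, 4/5) <- contains code 777/1250
  'c': [0/1 + 1/1*4/5, 0/1 + 1/1*1/1) = [4/5, 1/1)
  emit 'a', narrow to [3/5, 4/5)
Step 2: interval [3/5, 4/5), width = 4/5 - 3/5 = 1/5
  'd': [3/5 + 1/5*0/1, 3/5 + 1/5*3/5) = [3/5, 18/25) <- contains code 777/1250
  'a': [3/5 + 1/5*3/5, 3/5 + 1/5*4/5) = [18/25, 19/25)
  'c': [3/5 + 1/5*4/5, 3/5 + 1/5*1/1) = [19/25, 4/5)
  emit 'd', narrow to [3/5, 18/25)
Step 3: interval [3/5, 18/25), width = 18/25 - 3/5 = 3/25
  'd': [3/5 + 3/25*0/1, 3/5 + 3/25*3/5) = [3/5, 84/125) <- contains code 777/1250
  'a': [3/5 + 3/25*3/5, 3/5 + 3/25*4/5) = [84/125, 87/125)
  'c': [3/5 + 3/25*4/5, 3/5 + 3/25*1/1) = [87/125, 18/25)
  emit 'd', narrow to [3/5, 84/125)
Step 4: interval [3/5, 84/125), width = 84/125 - 3/5 = 9/125
  'd': [3/5 + 9/125*0/1, 3/5 + 9/125*3/5) = [3/5, 402/625) <- contains code 777/1250
  'a': [3/5 + 9/125*3/5, 3/5 + 9/125*4/5) = [402/625, 411/625)
  'c': [3/5 + 9/125*4/5, 3/5 + 9/125*1/1) = [411/625, 84/125)
  emit 'd', narrow to [3/5, 402/625)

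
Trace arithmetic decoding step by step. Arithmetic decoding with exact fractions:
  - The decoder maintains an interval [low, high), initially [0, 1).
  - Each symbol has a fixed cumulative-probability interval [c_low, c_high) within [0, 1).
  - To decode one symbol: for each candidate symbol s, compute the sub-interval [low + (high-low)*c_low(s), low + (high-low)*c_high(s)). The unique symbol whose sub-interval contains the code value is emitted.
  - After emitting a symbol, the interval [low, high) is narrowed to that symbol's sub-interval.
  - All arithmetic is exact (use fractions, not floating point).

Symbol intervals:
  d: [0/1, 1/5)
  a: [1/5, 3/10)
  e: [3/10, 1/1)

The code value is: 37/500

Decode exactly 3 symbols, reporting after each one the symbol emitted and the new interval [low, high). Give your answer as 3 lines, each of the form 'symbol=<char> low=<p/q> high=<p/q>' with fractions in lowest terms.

Answer: symbol=d low=0/1 high=1/5
symbol=e low=3/50 high=1/5
symbol=d low=3/50 high=11/125

Derivation:
Step 1: interval [0/1, 1/1), width = 1/1 - 0/1 = 1/1
  'd': [0/1 + 1/1*0/1, 0/1 + 1/1*1/5) = [0/1, 1/5) <- contains code 37/500
  'a': [0/1 + 1/1*1/5, 0/1 + 1/1*3/10) = [1/5, 3/10)
  'e': [0/1 + 1/1*3/10, 0/1 + 1/1*1/1) = [3/10, 1/1)
  emit 'd', narrow to [0/1, 1/5)
Step 2: interval [0/1, 1/5), width = 1/5 - 0/1 = 1/5
  'd': [0/1 + 1/5*0/1, 0/1 + 1/5*1/5) = [0/1, 1/25)
  'a': [0/1 + 1/5*1/5, 0/1 + 1/5*3/10) = [1/25, 3/50)
  'e': [0/1 + 1/5*3/10, 0/1 + 1/5*1/1) = [3/50, 1/5) <- contains code 37/500
  emit 'e', narrow to [3/50, 1/5)
Step 3: interval [3/50, 1/5), width = 1/5 - 3/50 = 7/50
  'd': [3/50 + 7/50*0/1, 3/50 + 7/50*1/5) = [3/50, 11/125) <- contains code 37/500
  'a': [3/50 + 7/50*1/5, 3/50 + 7/50*3/10) = [11/125, 51/500)
  'e': [3/50 + 7/50*3/10, 3/50 + 7/50*1/1) = [51/500, 1/5)
  emit 'd', narrow to [3/50, 11/125)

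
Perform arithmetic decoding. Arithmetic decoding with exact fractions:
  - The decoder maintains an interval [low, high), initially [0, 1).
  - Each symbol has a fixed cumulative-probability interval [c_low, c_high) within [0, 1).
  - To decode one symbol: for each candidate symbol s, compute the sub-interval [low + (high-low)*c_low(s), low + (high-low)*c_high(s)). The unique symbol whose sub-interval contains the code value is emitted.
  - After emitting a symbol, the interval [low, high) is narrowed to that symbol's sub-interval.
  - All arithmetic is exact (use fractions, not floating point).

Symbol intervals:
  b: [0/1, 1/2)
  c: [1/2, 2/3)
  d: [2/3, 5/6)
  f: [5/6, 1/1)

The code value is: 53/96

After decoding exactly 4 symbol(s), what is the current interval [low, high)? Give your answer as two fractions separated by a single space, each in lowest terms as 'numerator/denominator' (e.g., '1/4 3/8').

Step 1: interval [0/1, 1/1), width = 1/1 - 0/1 = 1/1
  'b': [0/1 + 1/1*0/1, 0/1 + 1/1*1/2) = [0/1, 1/2)
  'c': [0/1 + 1/1*1/2, 0/1 + 1/1*2/3) = [1/2, 2/3) <- contains code 53/96
  'd': [0/1 + 1/1*2/3, 0/1 + 1/1*5/6) = [2/3, 5/6)
  'f': [0/1 + 1/1*5/6, 0/1 + 1/1*1/1) = [5/6, 1/1)
  emit 'c', narrow to [1/2, 2/3)
Step 2: interval [1/2, 2/3), width = 2/3 - 1/2 = 1/6
  'b': [1/2 + 1/6*0/1, 1/2 + 1/6*1/2) = [1/2, 7/12) <- contains code 53/96
  'c': [1/2 + 1/6*1/2, 1/2 + 1/6*2/3) = [7/12, 11/18)
  'd': [1/2 + 1/6*2/3, 1/2 + 1/6*5/6) = [11/18, 23/36)
  'f': [1/2 + 1/6*5/6, 1/2 + 1/6*1/1) = [23/36, 2/3)
  emit 'b', narrow to [1/2, 7/12)
Step 3: interval [1/2, 7/12), width = 7/12 - 1/2 = 1/12
  'b': [1/2 + 1/12*0/1, 1/2 + 1/12*1/2) = [1/2, 13/24)
  'c': [1/2 + 1/12*1/2, 1/2 + 1/12*2/3) = [13/24, 5/9) <- contains code 53/96
  'd': [1/2 + 1/12*2/3, 1/2 + 1/12*5/6) = [5/9, 41/72)
  'f': [1/2 + 1/12*5/6, 1/2 + 1/12*1/1) = [41/72, 7/12)
  emit 'c', narrow to [13/24, 5/9)
Step 4: interval [13/24, 5/9), width = 5/9 - 13/24 = 1/72
  'b': [13/24 + 1/72*0/1, 13/24 + 1/72*1/2) = [13/24, 79/144)
  'c': [13/24 + 1/72*1/2, 13/24 + 1/72*2/3) = [79/144, 119/216)
  'd': [13/24 + 1/72*2/3, 13/24 + 1/72*5/6) = [119/216, 239/432) <- contains code 53/96
  'f': [13/24 + 1/72*5/6, 13/24 + 1/72*1/1) = [239/432, 5/9)
  emit 'd', narrow to [119/216, 239/432)

Answer: 119/216 239/432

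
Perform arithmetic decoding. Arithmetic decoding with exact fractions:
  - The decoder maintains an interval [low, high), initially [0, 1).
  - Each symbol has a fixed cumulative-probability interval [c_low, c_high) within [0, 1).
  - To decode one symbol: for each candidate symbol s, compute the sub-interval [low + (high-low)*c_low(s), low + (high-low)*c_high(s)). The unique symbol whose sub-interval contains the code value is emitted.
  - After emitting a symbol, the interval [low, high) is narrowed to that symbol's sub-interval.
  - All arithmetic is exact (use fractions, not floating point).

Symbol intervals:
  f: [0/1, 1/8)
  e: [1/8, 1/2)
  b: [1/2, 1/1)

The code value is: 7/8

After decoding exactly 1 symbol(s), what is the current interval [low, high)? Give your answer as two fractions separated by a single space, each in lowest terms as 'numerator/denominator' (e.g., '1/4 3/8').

Step 1: interval [0/1, 1/1), width = 1/1 - 0/1 = 1/1
  'f': [0/1 + 1/1*0/1, 0/1 + 1/1*1/8) = [0/1, 1/8)
  'e': [0/1 + 1/1*1/8, 0/1 + 1/1*1/2) = [1/8, 1/2)
  'b': [0/1 + 1/1*1/2, 0/1 + 1/1*1/1) = [1/2, 1/1) <- contains code 7/8
  emit 'b', narrow to [1/2, 1/1)

Answer: 1/2 1/1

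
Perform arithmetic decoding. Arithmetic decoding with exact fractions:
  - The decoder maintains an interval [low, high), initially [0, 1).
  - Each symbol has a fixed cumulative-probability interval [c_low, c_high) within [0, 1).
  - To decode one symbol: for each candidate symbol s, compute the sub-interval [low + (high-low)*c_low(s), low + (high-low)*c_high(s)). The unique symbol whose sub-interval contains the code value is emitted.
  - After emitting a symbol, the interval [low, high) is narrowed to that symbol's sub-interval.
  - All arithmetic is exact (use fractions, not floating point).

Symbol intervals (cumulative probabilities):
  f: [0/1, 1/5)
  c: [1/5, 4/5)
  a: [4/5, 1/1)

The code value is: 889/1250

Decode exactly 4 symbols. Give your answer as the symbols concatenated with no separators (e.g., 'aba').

Answer: cacf

Derivation:
Step 1: interval [0/1, 1/1), width = 1/1 - 0/1 = 1/1
  'f': [0/1 + 1/1*0/1, 0/1 + 1/1*1/5) = [0/1, 1/5)
  'c': [0/1 + 1/1*1/5, 0/1 + 1/1*4/5) = [1/5, 4/5) <- contains code 889/1250
  'a': [0/1 + 1/1*4/5, 0/1 + 1/1*1/1) = [4/5, 1/1)
  emit 'c', narrow to [1/5, 4/5)
Step 2: interval [1/5, 4/5), width = 4/5 - 1/5 = 3/5
  'f': [1/5 + 3/5*0/1, 1/5 + 3/5*1/5) = [1/5, 8/25)
  'c': [1/5 + 3/5*1/5, 1/5 + 3/5*4/5) = [8/25, 17/25)
  'a': [1/5 + 3/5*4/5, 1/5 + 3/5*1/1) = [17/25, 4/5) <- contains code 889/1250
  emit 'a', narrow to [17/25, 4/5)
Step 3: interval [17/25, 4/5), width = 4/5 - 17/25 = 3/25
  'f': [17/25 + 3/25*0/1, 17/25 + 3/25*1/5) = [17/25, 88/125)
  'c': [17/25 + 3/25*1/5, 17/25 + 3/25*4/5) = [88/125, 97/125) <- contains code 889/1250
  'a': [17/25 + 3/25*4/5, 17/25 + 3/25*1/1) = [97/125, 4/5)
  emit 'c', narrow to [88/125, 97/125)
Step 4: interval [88/125, 97/125), width = 97/125 - 88/125 = 9/125
  'f': [88/125 + 9/125*0/1, 88/125 + 9/125*1/5) = [88/125, 449/625) <- contains code 889/1250
  'c': [88/125 + 9/125*1/5, 88/125 + 9/125*4/5) = [449/625, 476/625)
  'a': [88/125 + 9/125*4/5, 88/125 + 9/125*1/1) = [476/625, 97/125)
  emit 'f', narrow to [88/125, 449/625)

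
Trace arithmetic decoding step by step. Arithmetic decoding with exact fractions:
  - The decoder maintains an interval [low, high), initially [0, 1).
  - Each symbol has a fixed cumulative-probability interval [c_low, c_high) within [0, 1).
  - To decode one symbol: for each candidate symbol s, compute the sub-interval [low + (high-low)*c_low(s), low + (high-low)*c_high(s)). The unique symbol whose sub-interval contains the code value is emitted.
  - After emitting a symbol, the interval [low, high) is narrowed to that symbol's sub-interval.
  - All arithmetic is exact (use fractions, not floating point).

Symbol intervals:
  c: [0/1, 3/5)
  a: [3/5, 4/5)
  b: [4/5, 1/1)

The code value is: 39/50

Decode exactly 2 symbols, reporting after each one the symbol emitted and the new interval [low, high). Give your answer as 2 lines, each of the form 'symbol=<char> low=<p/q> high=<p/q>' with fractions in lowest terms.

Answer: symbol=a low=3/5 high=4/5
symbol=b low=19/25 high=4/5

Derivation:
Step 1: interval [0/1, 1/1), width = 1/1 - 0/1 = 1/1
  'c': [0/1 + 1/1*0/1, 0/1 + 1/1*3/5) = [0/1, 3/5)
  'a': [0/1 + 1/1*3/5, 0/1 + 1/1*4/5) = [3/5, 4/5) <- contains code 39/50
  'b': [0/1 + 1/1*4/5, 0/1 + 1/1*1/1) = [4/5, 1/1)
  emit 'a', narrow to [3/5, 4/5)
Step 2: interval [3/5, 4/5), width = 4/5 - 3/5 = 1/5
  'c': [3/5 + 1/5*0/1, 3/5 + 1/5*3/5) = [3/5, 18/25)
  'a': [3/5 + 1/5*3/5, 3/5 + 1/5*4/5) = [18/25, 19/25)
  'b': [3/5 + 1/5*4/5, 3/5 + 1/5*1/1) = [19/25, 4/5) <- contains code 39/50
  emit 'b', narrow to [19/25, 4/5)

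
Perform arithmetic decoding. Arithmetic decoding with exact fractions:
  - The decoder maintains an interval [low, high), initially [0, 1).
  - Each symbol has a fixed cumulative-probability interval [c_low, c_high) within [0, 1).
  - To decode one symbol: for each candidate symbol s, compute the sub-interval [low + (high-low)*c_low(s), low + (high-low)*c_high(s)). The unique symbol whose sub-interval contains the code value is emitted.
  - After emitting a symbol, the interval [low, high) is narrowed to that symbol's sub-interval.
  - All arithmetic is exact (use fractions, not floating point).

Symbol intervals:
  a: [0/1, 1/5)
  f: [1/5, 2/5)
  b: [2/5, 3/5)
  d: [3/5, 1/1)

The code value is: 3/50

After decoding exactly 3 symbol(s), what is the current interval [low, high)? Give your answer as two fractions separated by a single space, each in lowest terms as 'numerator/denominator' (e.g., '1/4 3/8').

Answer: 7/125 8/125

Derivation:
Step 1: interval [0/1, 1/1), width = 1/1 - 0/1 = 1/1
  'a': [0/1 + 1/1*0/1, 0/1 + 1/1*1/5) = [0/1, 1/5) <- contains code 3/50
  'f': [0/1 + 1/1*1/5, 0/1 + 1/1*2/5) = [1/5, 2/5)
  'b': [0/1 + 1/1*2/5, 0/1 + 1/1*3/5) = [2/5, 3/5)
  'd': [0/1 + 1/1*3/5, 0/1 + 1/1*1/1) = [3/5, 1/1)
  emit 'a', narrow to [0/1, 1/5)
Step 2: interval [0/1, 1/5), width = 1/5 - 0/1 = 1/5
  'a': [0/1 + 1/5*0/1, 0/1 + 1/5*1/5) = [0/1, 1/25)
  'f': [0/1 + 1/5*1/5, 0/1 + 1/5*2/5) = [1/25, 2/25) <- contains code 3/50
  'b': [0/1 + 1/5*2/5, 0/1 + 1/5*3/5) = [2/25, 3/25)
  'd': [0/1 + 1/5*3/5, 0/1 + 1/5*1/1) = [3/25, 1/5)
  emit 'f', narrow to [1/25, 2/25)
Step 3: interval [1/25, 2/25), width = 2/25 - 1/25 = 1/25
  'a': [1/25 + 1/25*0/1, 1/25 + 1/25*1/5) = [1/25, 6/125)
  'f': [1/25 + 1/25*1/5, 1/25 + 1/25*2/5) = [6/125, 7/125)
  'b': [1/25 + 1/25*2/5, 1/25 + 1/25*3/5) = [7/125, 8/125) <- contains code 3/50
  'd': [1/25 + 1/25*3/5, 1/25 + 1/25*1/1) = [8/125, 2/25)
  emit 'b', narrow to [7/125, 8/125)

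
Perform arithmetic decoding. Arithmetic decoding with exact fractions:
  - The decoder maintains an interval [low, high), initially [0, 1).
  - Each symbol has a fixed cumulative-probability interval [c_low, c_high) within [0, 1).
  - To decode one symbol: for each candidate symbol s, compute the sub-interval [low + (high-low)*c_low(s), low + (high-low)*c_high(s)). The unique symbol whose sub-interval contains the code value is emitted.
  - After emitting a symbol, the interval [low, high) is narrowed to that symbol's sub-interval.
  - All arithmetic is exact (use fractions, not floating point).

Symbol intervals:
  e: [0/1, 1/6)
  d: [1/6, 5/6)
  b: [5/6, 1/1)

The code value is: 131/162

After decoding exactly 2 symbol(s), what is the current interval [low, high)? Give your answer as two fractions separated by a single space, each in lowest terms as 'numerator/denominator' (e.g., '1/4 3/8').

Step 1: interval [0/1, 1/1), width = 1/1 - 0/1 = 1/1
  'e': [0/1 + 1/1*0/1, 0/1 + 1/1*1/6) = [0/1, 1/6)
  'd': [0/1 + 1/1*1/6, 0/1 + 1/1*5/6) = [1/6, 5/6) <- contains code 131/162
  'b': [0/1 + 1/1*5/6, 0/1 + 1/1*1/1) = [5/6, 1/1)
  emit 'd', narrow to [1/6, 5/6)
Step 2: interval [1/6, 5/6), width = 5/6 - 1/6 = 2/3
  'e': [1/6 + 2/3*0/1, 1/6 + 2/3*1/6) = [1/6, 5/18)
  'd': [1/6 + 2/3*1/6, 1/6 + 2/3*5/6) = [5/18, 13/18)
  'b': [1/6 + 2/3*5/6, 1/6 + 2/3*1/1) = [13/18, 5/6) <- contains code 131/162
  emit 'b', narrow to [13/18, 5/6)

Answer: 13/18 5/6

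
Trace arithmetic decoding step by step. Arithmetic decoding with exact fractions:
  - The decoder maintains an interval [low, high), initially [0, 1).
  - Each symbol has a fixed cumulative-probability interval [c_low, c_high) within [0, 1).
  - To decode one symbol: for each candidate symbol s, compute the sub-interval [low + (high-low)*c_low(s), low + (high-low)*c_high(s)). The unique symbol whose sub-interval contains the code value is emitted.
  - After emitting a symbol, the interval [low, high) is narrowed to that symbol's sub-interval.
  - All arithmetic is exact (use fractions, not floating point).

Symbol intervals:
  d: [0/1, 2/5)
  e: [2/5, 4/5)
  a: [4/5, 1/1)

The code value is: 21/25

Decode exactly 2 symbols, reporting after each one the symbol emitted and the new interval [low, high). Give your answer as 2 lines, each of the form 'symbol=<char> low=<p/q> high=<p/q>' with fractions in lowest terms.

Step 1: interval [0/1, 1/1), width = 1/1 - 0/1 = 1/1
  'd': [0/1 + 1/1*0/1, 0/1 + 1/1*2/5) = [0/1, 2/5)
  'e': [0/1 + 1/1*2/5, 0/1 + 1/1*4/5) = [2/5, 4/5)
  'a': [0/1 + 1/1*4/5, 0/1 + 1/1*1/1) = [4/5, 1/1) <- contains code 21/25
  emit 'a', narrow to [4/5, 1/1)
Step 2: interval [4/5, 1/1), width = 1/1 - 4/5 = 1/5
  'd': [4/5 + 1/5*0/1, 4/5 + 1/5*2/5) = [4/5, 22/25) <- contains code 21/25
  'e': [4/5 + 1/5*2/5, 4/5 + 1/5*4/5) = [22/25, 24/25)
  'a': [4/5 + 1/5*4/5, 4/5 + 1/5*1/1) = [24/25, 1/1)
  emit 'd', narrow to [4/5, 22/25)

Answer: symbol=a low=4/5 high=1/1
symbol=d low=4/5 high=22/25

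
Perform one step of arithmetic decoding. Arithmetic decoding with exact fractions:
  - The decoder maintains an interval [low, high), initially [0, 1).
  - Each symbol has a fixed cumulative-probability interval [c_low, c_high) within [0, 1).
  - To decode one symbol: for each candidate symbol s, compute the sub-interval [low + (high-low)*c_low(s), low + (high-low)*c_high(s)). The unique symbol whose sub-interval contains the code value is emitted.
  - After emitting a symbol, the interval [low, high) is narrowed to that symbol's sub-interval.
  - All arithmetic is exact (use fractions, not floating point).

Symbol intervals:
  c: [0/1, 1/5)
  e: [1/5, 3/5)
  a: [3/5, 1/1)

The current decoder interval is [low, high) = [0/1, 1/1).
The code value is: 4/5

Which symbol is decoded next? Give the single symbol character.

Answer: a

Derivation:
Interval width = high − low = 1/1 − 0/1 = 1/1
Scaled code = (code − low) / width = (4/5 − 0/1) / 1/1 = 4/5
  c: [0/1, 1/5) 
  e: [1/5, 3/5) 
  a: [3/5, 1/1) ← scaled code falls here ✓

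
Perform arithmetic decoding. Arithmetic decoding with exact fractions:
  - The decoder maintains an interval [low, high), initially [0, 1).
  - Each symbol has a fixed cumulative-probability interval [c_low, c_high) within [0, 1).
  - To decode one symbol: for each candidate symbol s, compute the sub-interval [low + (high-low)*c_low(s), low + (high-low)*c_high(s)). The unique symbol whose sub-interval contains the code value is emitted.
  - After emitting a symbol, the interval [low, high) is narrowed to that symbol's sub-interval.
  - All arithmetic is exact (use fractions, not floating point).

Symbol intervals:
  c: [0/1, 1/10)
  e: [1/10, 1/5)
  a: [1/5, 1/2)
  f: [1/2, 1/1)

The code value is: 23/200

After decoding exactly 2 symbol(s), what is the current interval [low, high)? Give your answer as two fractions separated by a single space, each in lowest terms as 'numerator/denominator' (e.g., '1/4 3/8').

Answer: 11/100 3/25

Derivation:
Step 1: interval [0/1, 1/1), width = 1/1 - 0/1 = 1/1
  'c': [0/1 + 1/1*0/1, 0/1 + 1/1*1/10) = [0/1, 1/10)
  'e': [0/1 + 1/1*1/10, 0/1 + 1/1*1/5) = [1/10, 1/5) <- contains code 23/200
  'a': [0/1 + 1/1*1/5, 0/1 + 1/1*1/2) = [1/5, 1/2)
  'f': [0/1 + 1/1*1/2, 0/1 + 1/1*1/1) = [1/2, 1/1)
  emit 'e', narrow to [1/10, 1/5)
Step 2: interval [1/10, 1/5), width = 1/5 - 1/10 = 1/10
  'c': [1/10 + 1/10*0/1, 1/10 + 1/10*1/10) = [1/10, 11/100)
  'e': [1/10 + 1/10*1/10, 1/10 + 1/10*1/5) = [11/100, 3/25) <- contains code 23/200
  'a': [1/10 + 1/10*1/5, 1/10 + 1/10*1/2) = [3/25, 3/20)
  'f': [1/10 + 1/10*1/2, 1/10 + 1/10*1/1) = [3/20, 1/5)
  emit 'e', narrow to [11/100, 3/25)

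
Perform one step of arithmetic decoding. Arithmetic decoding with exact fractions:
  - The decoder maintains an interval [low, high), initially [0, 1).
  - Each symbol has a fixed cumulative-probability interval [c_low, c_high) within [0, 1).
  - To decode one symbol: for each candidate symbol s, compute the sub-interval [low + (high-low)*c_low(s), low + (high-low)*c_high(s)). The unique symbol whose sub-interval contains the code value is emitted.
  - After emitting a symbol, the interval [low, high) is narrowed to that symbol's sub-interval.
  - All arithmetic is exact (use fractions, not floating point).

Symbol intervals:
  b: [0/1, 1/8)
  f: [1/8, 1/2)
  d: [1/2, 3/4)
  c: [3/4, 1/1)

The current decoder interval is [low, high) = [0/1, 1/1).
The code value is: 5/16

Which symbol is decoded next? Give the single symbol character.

Answer: f

Derivation:
Interval width = high − low = 1/1 − 0/1 = 1/1
Scaled code = (code − low) / width = (5/16 − 0/1) / 1/1 = 5/16
  b: [0/1, 1/8) 
  f: [1/8, 1/2) ← scaled code falls here ✓
  d: [1/2, 3/4) 
  c: [3/4, 1/1) 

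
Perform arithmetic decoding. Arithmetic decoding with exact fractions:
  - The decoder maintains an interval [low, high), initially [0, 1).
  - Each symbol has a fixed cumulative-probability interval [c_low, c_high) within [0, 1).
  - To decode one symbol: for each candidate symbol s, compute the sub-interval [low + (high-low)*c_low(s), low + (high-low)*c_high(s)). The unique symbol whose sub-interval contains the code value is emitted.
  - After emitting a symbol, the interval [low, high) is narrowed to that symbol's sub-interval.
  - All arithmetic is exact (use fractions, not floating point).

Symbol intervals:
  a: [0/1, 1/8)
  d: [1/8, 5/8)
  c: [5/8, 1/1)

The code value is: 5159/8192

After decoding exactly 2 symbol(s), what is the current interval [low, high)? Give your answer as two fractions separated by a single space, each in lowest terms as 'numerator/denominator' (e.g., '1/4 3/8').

Answer: 5/8 43/64

Derivation:
Step 1: interval [0/1, 1/1), width = 1/1 - 0/1 = 1/1
  'a': [0/1 + 1/1*0/1, 0/1 + 1/1*1/8) = [0/1, 1/8)
  'd': [0/1 + 1/1*1/8, 0/1 + 1/1*5/8) = [1/8, 5/8)
  'c': [0/1 + 1/1*5/8, 0/1 + 1/1*1/1) = [5/8, 1/1) <- contains code 5159/8192
  emit 'c', narrow to [5/8, 1/1)
Step 2: interval [5/8, 1/1), width = 1/1 - 5/8 = 3/8
  'a': [5/8 + 3/8*0/1, 5/8 + 3/8*1/8) = [5/8, 43/64) <- contains code 5159/8192
  'd': [5/8 + 3/8*1/8, 5/8 + 3/8*5/8) = [43/64, 55/64)
  'c': [5/8 + 3/8*5/8, 5/8 + 3/8*1/1) = [55/64, 1/1)
  emit 'a', narrow to [5/8, 43/64)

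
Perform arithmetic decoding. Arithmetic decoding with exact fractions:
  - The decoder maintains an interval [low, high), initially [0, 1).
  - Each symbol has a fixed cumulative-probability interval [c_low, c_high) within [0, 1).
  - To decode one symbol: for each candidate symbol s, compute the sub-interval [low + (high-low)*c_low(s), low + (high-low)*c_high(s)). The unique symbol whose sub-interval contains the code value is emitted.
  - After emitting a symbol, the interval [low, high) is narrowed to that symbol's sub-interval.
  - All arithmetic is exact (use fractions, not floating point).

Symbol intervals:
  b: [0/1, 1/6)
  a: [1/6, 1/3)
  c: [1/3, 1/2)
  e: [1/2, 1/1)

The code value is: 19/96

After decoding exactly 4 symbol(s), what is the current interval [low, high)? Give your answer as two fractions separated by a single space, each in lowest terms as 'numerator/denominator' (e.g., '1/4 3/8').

Answer: 85/432 43/216

Derivation:
Step 1: interval [0/1, 1/1), width = 1/1 - 0/1 = 1/1
  'b': [0/1 + 1/1*0/1, 0/1 + 1/1*1/6) = [0/1, 1/6)
  'a': [0/1 + 1/1*1/6, 0/1 + 1/1*1/3) = [1/6, 1/3) <- contains code 19/96
  'c': [0/1 + 1/1*1/3, 0/1 + 1/1*1/2) = [1/3, 1/2)
  'e': [0/1 + 1/1*1/2, 0/1 + 1/1*1/1) = [1/2, 1/1)
  emit 'a', narrow to [1/6, 1/3)
Step 2: interval [1/6, 1/3), width = 1/3 - 1/6 = 1/6
  'b': [1/6 + 1/6*0/1, 1/6 + 1/6*1/6) = [1/6, 7/36)
  'a': [1/6 + 1/6*1/6, 1/6 + 1/6*1/3) = [7/36, 2/9) <- contains code 19/96
  'c': [1/6 + 1/6*1/3, 1/6 + 1/6*1/2) = [2/9, 1/4)
  'e': [1/6 + 1/6*1/2, 1/6 + 1/6*1/1) = [1/4, 1/3)
  emit 'a', narrow to [7/36, 2/9)
Step 3: interval [7/36, 2/9), width = 2/9 - 7/36 = 1/36
  'b': [7/36 + 1/36*0/1, 7/36 + 1/36*1/6) = [7/36, 43/216) <- contains code 19/96
  'a': [7/36 + 1/36*1/6, 7/36 + 1/36*1/3) = [43/216, 11/54)
  'c': [7/36 + 1/36*1/3, 7/36 + 1/36*1/2) = [11/54, 5/24)
  'e': [7/36 + 1/36*1/2, 7/36 + 1/36*1/1) = [5/24, 2/9)
  emit 'b', narrow to [7/36, 43/216)
Step 4: interval [7/36, 43/216), width = 43/216 - 7/36 = 1/216
  'b': [7/36 + 1/216*0/1, 7/36 + 1/216*1/6) = [7/36, 253/1296)
  'a': [7/36 + 1/216*1/6, 7/36 + 1/216*1/3) = [253/1296, 127/648)
  'c': [7/36 + 1/216*1/3, 7/36 + 1/216*1/2) = [127/648, 85/432)
  'e': [7/36 + 1/216*1/2, 7/36 + 1/216*1/1) = [85/432, 43/216) <- contains code 19/96
  emit 'e', narrow to [85/432, 43/216)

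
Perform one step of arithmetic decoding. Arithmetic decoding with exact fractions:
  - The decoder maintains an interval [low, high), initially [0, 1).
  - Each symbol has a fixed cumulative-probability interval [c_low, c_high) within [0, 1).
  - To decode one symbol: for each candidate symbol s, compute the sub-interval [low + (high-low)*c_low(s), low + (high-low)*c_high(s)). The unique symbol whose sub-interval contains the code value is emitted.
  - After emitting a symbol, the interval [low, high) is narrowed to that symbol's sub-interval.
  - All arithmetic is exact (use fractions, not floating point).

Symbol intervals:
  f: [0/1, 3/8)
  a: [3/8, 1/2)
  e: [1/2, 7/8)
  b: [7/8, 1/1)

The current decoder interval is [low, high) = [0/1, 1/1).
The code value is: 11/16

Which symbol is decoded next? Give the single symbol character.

Interval width = high − low = 1/1 − 0/1 = 1/1
Scaled code = (code − low) / width = (11/16 − 0/1) / 1/1 = 11/16
  f: [0/1, 3/8) 
  a: [3/8, 1/2) 
  e: [1/2, 7/8) ← scaled code falls here ✓
  b: [7/8, 1/1) 

Answer: e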